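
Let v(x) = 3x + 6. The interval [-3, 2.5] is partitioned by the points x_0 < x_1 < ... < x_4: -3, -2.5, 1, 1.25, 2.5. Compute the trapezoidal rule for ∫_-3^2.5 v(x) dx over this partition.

28.875

Subinterval widths: 0.5, 3.5, 0.25, 1.25.
v(-3) = -3, v(-2.5) = -1.5, v(1) = 9, v(1.25) = 9.75, v(2.5) = 13.5.
On each subinterval the trapezoid contributes (Δx_i/2)·[v(x_{i-1}) + v(x_i)].
Sum = 28.875.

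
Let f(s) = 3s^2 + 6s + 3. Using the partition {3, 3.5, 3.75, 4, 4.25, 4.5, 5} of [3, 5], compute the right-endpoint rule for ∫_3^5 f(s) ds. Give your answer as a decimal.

163.40625

Subinterval widths: 0.5, 0.25, 0.25, 0.25, 0.25, 0.5.
Right endpoints: 3.5, 3.75, 4, 4.25, 4.5, 5.
f(3.5) = 60.75, f(3.75) = 67.6875, f(4) = 75, f(4.25) = 82.6875, f(4.5) = 90.75, f(5) = 108.
Sum = Σ Δs_i · f(s_i).
Sum = 163.40625.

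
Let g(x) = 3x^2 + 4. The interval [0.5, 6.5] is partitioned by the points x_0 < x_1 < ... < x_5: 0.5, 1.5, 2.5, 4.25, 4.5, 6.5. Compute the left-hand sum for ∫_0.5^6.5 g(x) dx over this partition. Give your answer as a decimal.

Subinterval widths: 1, 1, 1.75, 0.25, 2.
Left endpoints: 0.5, 1.5, 2.5, 4.25, 4.5.
g(0.5) = 4.75, g(1.5) = 10.75, g(2.5) = 22.75, g(4.25) = 58.1875, g(4.5) = 64.75.
Sum = Σ Δx_i · g(x_i).
Sum = 199.359375.

199.359375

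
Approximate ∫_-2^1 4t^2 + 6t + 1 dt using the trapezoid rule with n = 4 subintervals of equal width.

Δt = (1 − (-2))/4 = 0.75.
f(-2) = 5, f(-1.25) = -0.25, f(-0.5) = -1, f(0.25) = 2.75, f(1) = 11.
T_4 = (Δt/2)·[f(t_0) + 2f(t_1) + 2f(t_2) + 2f(t_3) + f(t_4)].
Sum = 7.125.

7.125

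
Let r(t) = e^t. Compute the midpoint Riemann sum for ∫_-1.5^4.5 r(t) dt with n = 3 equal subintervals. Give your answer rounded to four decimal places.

Δt = (4.5 − (-1.5))/3 = 2.
Midpoints: -0.5, 1.5, 3.5.
r(-0.5) ≈ 0.6065, r(1.5) ≈ 4.4817, r(3.5) ≈ 33.1155.
Sum = Δt · [r(-0.5) + r(1.5) + r(3.5)].
Sum ≈ 76.4073.

76.4073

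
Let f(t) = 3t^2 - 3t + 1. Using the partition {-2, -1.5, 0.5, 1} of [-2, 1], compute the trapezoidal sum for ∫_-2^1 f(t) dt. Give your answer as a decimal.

Subinterval widths: 0.5, 2, 0.5.
f(-2) = 19, f(-1.5) = 12.25, f(0.5) = 0.25, f(1) = 1.
On each subinterval the trapezoid contributes (Δt_i/2)·[f(t_{i-1}) + f(t_i)].
Sum = 20.625.

20.625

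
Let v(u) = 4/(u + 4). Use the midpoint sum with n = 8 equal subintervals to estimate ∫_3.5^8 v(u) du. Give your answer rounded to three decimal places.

1.879

Δu = (8 − 3.5)/8 = 0.5625.
Midpoints: 3.78125, 4.34375, 4.90625, 5.46875, 6.03125, 6.59375, 7.15625, 7.71875.
v(3.78125) = 128/249, v(4.34375) = 128/267, v(4.90625) = 128/285, v(5.46875) = 128/303, v(6.03125) = 128/321, v(6.59375) = 128/339, v(7.15625) = 128/357, v(7.71875) = 128/375.
Sum = Δu · [v(3.78125) + v(4.34375) + v(4.90625) + ...].
Sum ≈ 1.879.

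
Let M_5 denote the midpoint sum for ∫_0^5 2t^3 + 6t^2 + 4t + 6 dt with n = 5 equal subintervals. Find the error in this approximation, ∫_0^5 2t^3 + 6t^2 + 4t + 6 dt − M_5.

8.75

Exact integral: ∫_0^5 f(t) dt = 642.5.
M_5 = 633.75.
Error = 642.5 − 633.75 = 8.75.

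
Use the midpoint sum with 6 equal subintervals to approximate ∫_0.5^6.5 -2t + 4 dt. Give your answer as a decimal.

-18

Δt = (6.5 − 0.5)/6 = 1.
Midpoints: 1, 2, 3, 4, 5, 6.
f(1) = 2, f(2) = 0, f(3) = -2, f(4) = -4, f(5) = -6, f(6) = -8.
Sum = Δt · [f(1) + f(2) + f(3) + ...].
Sum = -18.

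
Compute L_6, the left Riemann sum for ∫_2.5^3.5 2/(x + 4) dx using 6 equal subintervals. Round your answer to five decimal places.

0.28965

Δx = (3.5 − 2.5)/6 = 1/6.
Left endpoints: 2.5, 8/3, 17/6, 3, 19/6, 10/3.
f(2.5) = 4/13, f(8/3) = 0.3, f(17/6) = 12/41, f(3) = 2/7, f(19/6) = 12/43, f(10/3) = 3/11.
Sum = Δx · [f(2.5) + f(8/3) + f(17/6) + ...].
Sum ≈ 0.28965.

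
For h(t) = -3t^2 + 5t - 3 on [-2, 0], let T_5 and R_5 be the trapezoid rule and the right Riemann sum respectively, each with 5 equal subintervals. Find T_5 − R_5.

T_5 = -24.16.
R_5 = -19.76.
T_5 − R_5 = -4.4.

-4.4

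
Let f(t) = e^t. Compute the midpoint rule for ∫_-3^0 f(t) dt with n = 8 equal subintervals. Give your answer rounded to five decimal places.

0.94467

Δt = (0 − (-3))/8 = 0.375.
Midpoints: -2.8125, -2.4375, -2.0625, -1.6875, -1.3125, -0.9375, -0.5625, -0.1875.
f(-2.8125) ≈ 0.06005, f(-2.4375) ≈ 0.08738, f(-2.0625) ≈ 0.12714, f(-1.6875) ≈ 0.18498, f(-1.3125) ≈ 0.26915, f(-0.9375) ≈ 0.39161, f(-0.5625) ≈ 0.56978, f(-0.1875) ≈ 0.82903.
Sum = Δt · [f(-2.8125) + f(-2.4375) + f(-2.0625) + ...].
Sum ≈ 0.94467.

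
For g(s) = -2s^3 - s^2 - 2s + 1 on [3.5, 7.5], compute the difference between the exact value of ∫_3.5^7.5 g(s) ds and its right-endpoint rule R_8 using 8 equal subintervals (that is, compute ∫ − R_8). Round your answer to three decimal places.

Exact integral: ∫_3.5^7.5 g(s) ds ≈ -1673.33333.
R_8 = -1881.5.
Error ≈ -1673.33333 − (-1881.5) ≈ 208.167.

208.167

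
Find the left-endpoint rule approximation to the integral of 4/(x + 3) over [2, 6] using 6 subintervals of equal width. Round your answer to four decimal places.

2.4738

Δx = (6 − 2)/6 = 2/3.
Left endpoints: 2, 8/3, 10/3, 4, 14/3, 16/3.
f(2) = 0.8, f(8/3) = 12/17, f(10/3) = 12/19, f(4) = 4/7, f(14/3) = 12/23, f(16/3) = 0.48.
Sum = Δx · [f(2) + f(8/3) + f(10/3) + ...].
Sum ≈ 2.4738.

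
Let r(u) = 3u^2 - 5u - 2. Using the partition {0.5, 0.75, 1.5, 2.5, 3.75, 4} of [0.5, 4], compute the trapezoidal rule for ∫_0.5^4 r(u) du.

Subinterval widths: 0.25, 0.75, 1, 1.25, 0.25.
r(0.5) = -3.75, r(0.75) = -4.0625, r(1.5) = -2.75, r(2.5) = 4.25, r(3.75) = 21.4375, r(4) = 26.
On each subinterval the trapezoid contributes (Δu_i/2)·[r(u_{i-1}) + r(u_i)].
Sum = 19.203125.

19.203125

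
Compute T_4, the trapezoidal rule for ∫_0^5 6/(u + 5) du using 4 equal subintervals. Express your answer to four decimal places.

Δu = (5 − 0)/4 = 1.25.
f(0) = 1.2, f(1.25) = 0.96, f(2.5) = 0.8, f(3.75) = 24/35, f(5) = 0.6.
T_4 = (Δu/2)·[f(u_0) + 2f(u_1) + 2f(u_2) + 2f(u_3) + f(u_4)].
Sum ≈ 4.1821.

4.1821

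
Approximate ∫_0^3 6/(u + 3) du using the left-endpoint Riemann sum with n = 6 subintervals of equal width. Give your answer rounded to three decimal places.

4.419

Δu = (3 − 0)/6 = 0.5.
Left endpoints: 0, 0.5, 1, 1.5, 2, 2.5.
f(0) = 2, f(0.5) = 12/7, f(1) = 1.5, f(1.5) = 4/3, f(2) = 1.2, f(2.5) = 12/11.
Sum = Δu · [f(0) + f(0.5) + f(1) + ...].
Sum ≈ 4.419.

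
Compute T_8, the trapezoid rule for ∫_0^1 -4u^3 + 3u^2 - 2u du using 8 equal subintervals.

-1.0078125

Δu = (1 − 0)/8 = 0.125.
f(0) = 0, f(0.125) = -0.2109375, f(0.25) = -0.375, f(0.375) = -0.5390625, f(0.5) = -0.75, f(0.625) = -1.0546875, f(0.75) = -1.5, f(0.875) = -2.1328125, f(1) = -3.
T_8 = (Δu/2)·[f(u_0) + 2f(u_1) + ... + 2f(u_{7}) + f(u_8)].
Sum = -1.0078125.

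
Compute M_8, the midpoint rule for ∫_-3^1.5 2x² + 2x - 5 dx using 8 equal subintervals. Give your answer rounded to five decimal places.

-9.23730

Δx = (1.5 − (-3))/8 = 0.5625.
Midpoints: -2.71875, -2.15625, -1.59375, -1.03125, -0.46875, 0.09375, 0.65625, 1.21875.
f(-2.71875) = 2225/512, f(-2.15625) = -7/512, f(-1.59375) = -1591/512, f(-1.03125) = -2527/512, f(-0.46875) = -2815/512, f(0.09375) = -2455/512, f(0.65625) = -1447/512, f(1.21875) = 209/512.
Sum = Δx · [f(-2.71875) + f(-2.15625) + f(-1.59375) + ...].
Sum ≈ -9.23730.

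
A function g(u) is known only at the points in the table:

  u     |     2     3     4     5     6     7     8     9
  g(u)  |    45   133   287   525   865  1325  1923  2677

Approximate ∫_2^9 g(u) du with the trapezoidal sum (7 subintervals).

6419

Δu = 1.
T_7 = (1/2)·[45 + 2·133 + 2·287 + 2·525 + 2·865 + 2·1325 + 2·1923 + 2677] = 6419.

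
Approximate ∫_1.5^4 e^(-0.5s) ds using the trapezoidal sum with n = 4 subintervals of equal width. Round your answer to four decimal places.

0.6795

Δs = (4 − 1.5)/4 = 0.625.
f(1.5) ≈ 0.4724, f(2.125) ≈ 0.3456, f(2.75) ≈ 0.2528, f(3.375) ≈ 0.1850, f(4) ≈ 0.1353.
T_4 = (Δs/2)·[f(s_0) + 2f(s_1) + 2f(s_2) + 2f(s_3) + f(s_4)].
Sum ≈ 0.6795.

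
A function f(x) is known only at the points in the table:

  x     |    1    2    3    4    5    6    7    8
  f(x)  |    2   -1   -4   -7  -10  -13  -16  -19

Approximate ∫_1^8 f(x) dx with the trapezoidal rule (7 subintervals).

Δx = 1.
T_7 = (1/2)·[2 + 2·(-1) + 2·(-4) + 2·(-7) + 2·(-10) + 2·(-13) + 2·(-16) + (-19)] = -59.5.

-59.5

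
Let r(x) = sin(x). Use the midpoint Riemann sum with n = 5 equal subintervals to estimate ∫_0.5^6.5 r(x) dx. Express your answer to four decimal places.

Δx = (6.5 − 0.5)/5 = 1.2.
Midpoints: 1.1, 2.3, 3.5, 4.7, 5.9.
r(1.1) ≈ 0.8912, r(2.3) ≈ 0.7457, r(3.5) ≈ -0.3508, r(4.7) ≈ -0.9999, r(5.9) ≈ -0.3739.
Sum = Δx · [r(1.1) + r(2.3) + r(3.5) + r(4.7) + r(5.9)].
Sum ≈ -0.1052.

-0.1052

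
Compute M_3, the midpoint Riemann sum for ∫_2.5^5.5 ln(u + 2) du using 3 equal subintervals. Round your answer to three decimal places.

Δu = (5.5 − 2.5)/3 = 1.
Midpoints: 3, 4, 5.
f(3) ≈ 1.609, f(4) ≈ 1.792, f(5) ≈ 1.946.
Sum = Δu · [f(3) + f(4) + f(5)].
Sum ≈ 5.347.

5.347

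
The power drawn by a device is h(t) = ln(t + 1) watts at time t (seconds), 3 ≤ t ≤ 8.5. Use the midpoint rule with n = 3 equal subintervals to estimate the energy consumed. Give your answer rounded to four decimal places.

Δt = (8.5 − 3)/3 = 11/6.
Midpoints: 47/12, 5.75, 91/12.
h(47/12) ≈ 1.5926, h(5.75) ≈ 1.9095, h(91/12) ≈ 2.1498.
Sum = Δt · [h(47/12) + h(5.75) + h(91/12)].
Sum ≈ 10.3620.

10.3620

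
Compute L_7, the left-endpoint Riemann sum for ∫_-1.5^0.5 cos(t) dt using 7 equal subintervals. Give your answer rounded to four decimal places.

Δt = (0.5 − (-1.5))/7 = 2/7.
Left endpoints: -1.5, -17/14, -13/14, -9/14, -5/14, -1/14, 3/14.
f(-1.5) ≈ 0.0707, f(-17/14) ≈ 0.3490, f(-13/14) ≈ 0.5990, f(-9/14) ≈ 0.8004, f(-5/14) ≈ 0.9369, f(-1/14) ≈ 0.9975, f(3/14) ≈ 0.9771.
Sum = Δt · [f(-1.5) + f(-17/14) + f(-13/14) + ...].
Sum ≈ 1.3516.

1.3516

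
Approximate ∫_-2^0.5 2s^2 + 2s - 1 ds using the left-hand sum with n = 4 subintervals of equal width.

Δs = (0.5 − (-2))/4 = 0.625.
Left endpoints: -2, -1.375, -0.75, -0.125.
f(-2) = 3, f(-1.375) = 0.03125, f(-0.75) = -1.375, f(-0.125) = -1.21875.
Sum = Δs · [f(-2) + f(-1.375) + f(-0.75) + f(-0.125)].
Sum = 0.2734375.

0.2734375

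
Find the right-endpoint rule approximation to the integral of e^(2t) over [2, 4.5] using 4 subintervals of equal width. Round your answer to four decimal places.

Δt = (4.5 − 2)/4 = 0.625.
Right endpoints: 2.625, 3.25, 3.875, 4.5.
f(2.625) ≈ 190.5663, f(3.25) ≈ 665.1416, f(3.875) ≈ 2321.5724, f(4.5) ≈ 8103.0839.
Sum = Δt · [f(2.625) + f(3.25) + f(3.875) + f(4.5)].
Sum ≈ 7050.2277.

7050.2277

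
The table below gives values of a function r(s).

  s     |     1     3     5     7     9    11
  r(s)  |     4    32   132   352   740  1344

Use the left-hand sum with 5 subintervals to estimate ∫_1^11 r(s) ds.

Δs = 2.
Sum = 2·[4 + 32 + 132 + 352 + 740] = 2520.

2520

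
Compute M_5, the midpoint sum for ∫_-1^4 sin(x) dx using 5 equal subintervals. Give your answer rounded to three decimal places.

Δx = (4 − (-1))/5 = 1.
Midpoints: -0.5, 0.5, 1.5, 2.5, 3.5.
f(-0.5) ≈ -0.479, f(0.5) ≈ 0.479, f(1.5) ≈ 0.997, f(2.5) ≈ 0.598, f(3.5) ≈ -0.351.
Sum = Δx · [f(-0.5) + f(0.5) + f(1.5) + f(2.5) + f(3.5)].
Sum ≈ 1.245.

1.245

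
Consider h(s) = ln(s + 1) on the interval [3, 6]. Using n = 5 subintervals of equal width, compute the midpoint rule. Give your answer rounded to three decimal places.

Δs = (6 − 3)/5 = 0.6.
Midpoints: 3.3, 3.9, 4.5, 5.1, 5.7.
h(3.3) ≈ 1.459, h(3.9) ≈ 1.589, h(4.5) ≈ 1.705, h(5.1) ≈ 1.808, h(5.7) ≈ 1.902.
Sum = Δs · [h(3.3) + h(3.9) + h(4.5) + h(5.1) + h(5.7)].
Sum ≈ 5.078.

5.078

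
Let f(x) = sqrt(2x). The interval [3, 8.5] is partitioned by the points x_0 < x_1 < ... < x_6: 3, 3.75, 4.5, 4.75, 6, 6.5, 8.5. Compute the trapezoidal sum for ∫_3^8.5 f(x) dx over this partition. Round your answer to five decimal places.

Subinterval widths: 0.75, 0.75, 0.25, 1.25, 0.5, 2.
f(3) ≈ 2.44949, f(3.75) ≈ 2.73861, f(4.5) ≈ 3.00000, f(4.75) ≈ 3.08221, f(6) ≈ 3.46410, f(6.5) ≈ 3.60555, f(8.5) ≈ 4.12311.
On each subinterval the trapezoid contributes (Δx_i/2)·[f(x_{i-1}) + f(x_i)].
Sum ≈ 18.44531.

18.44531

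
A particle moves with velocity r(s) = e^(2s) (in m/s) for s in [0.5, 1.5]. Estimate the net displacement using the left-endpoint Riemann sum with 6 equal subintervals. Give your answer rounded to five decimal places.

7.31661

Δs = (1.5 − 0.5)/6 = 1/6.
Left endpoints: 0.5, 2/3, 5/6, 1, 7/6, 4/3.
r(0.5) ≈ 2.71828, r(2/3) ≈ 3.79367, r(5/6) ≈ 5.29449, r(1) ≈ 7.38906, r(7/6) ≈ 10.31226, r(4/3) ≈ 14.39192.
Sum = Δs · [r(0.5) + r(2/3) + r(5/6) + ...].
Sum ≈ 7.31661.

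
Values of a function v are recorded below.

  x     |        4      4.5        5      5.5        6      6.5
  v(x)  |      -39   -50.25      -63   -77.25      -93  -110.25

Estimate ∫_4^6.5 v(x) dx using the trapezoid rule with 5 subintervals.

Δx = 0.5.
T_5 = (0.5/2)·[(-39) + 2·(-50.25) + 2·(-63) + 2·(-77.25) + 2·(-93) + (-110.25)] = -179.0625.

-179.0625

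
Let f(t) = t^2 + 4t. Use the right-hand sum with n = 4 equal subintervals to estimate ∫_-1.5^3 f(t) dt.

Δt = (3 − (-1.5))/4 = 1.125.
Right endpoints: -0.375, 0.75, 1.875, 3.
f(-0.375) = -1.359375, f(0.75) = 3.5625, f(1.875) = 11.015625, f(3) = 21.
Sum = Δt · [f(-0.375) + f(0.75) + f(1.875) + f(3)].
Sum = 38.49609375.

38.49609375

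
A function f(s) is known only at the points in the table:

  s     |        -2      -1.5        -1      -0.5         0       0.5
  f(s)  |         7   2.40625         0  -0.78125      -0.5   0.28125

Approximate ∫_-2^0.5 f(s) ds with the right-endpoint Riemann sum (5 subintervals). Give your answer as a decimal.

Δs = 0.5.
Sum = 0.5·[2.40625 + 0 + (-0.78125) + (-0.5) + 0.28125] = 0.703125.

0.703125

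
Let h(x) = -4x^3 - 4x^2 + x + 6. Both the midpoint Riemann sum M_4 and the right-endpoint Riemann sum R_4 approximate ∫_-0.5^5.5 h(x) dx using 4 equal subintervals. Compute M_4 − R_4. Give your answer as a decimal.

M_4 = -1047.75.
R_4 = -1747.5.
M_4 − R_4 = 699.75.

699.75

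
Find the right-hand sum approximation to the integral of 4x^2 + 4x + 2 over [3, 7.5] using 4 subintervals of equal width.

750.234375

Δx = (7.5 − 3)/4 = 1.125.
Right endpoints: 4.125, 5.25, 6.375, 7.5.
f(4.125) = 86.5625, f(5.25) = 133.25, f(6.375) = 190.0625, f(7.5) = 257.
Sum = Δx · [f(4.125) + f(5.25) + f(6.375) + f(7.5)].
Sum = 750.234375.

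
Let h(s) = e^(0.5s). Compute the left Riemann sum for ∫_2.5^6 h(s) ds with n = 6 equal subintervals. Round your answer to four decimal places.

Δs = (6 − 2.5)/6 = 7/12.
Left endpoints: 2.5, 37/12, 11/3, 4.25, 29/6, 65/12.
h(2.5) ≈ 3.4903, h(37/12) ≈ 4.6724, h(11/3) ≈ 6.2547, h(4.25) ≈ 8.3729, h(29/6) ≈ 11.2084, h(65/12) ≈ 15.0042.
Sum = Δs · [h(2.5) + h(37/12) + h(11/3) + ...].
Sum ≈ 28.5851.

28.5851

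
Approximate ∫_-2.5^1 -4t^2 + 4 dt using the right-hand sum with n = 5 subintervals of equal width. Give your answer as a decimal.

-1.96

Δt = (1 − (-2.5))/5 = 0.7.
Right endpoints: -1.8, -1.1, -0.4, 0.3, 1.
f(-1.8) = -8.96, f(-1.1) = -0.84, f(-0.4) = 3.36, f(0.3) = 3.64, f(1) = 0.
Sum = Δt · [f(-1.8) + f(-1.1) + f(-0.4) + f(0.3) + f(1)].
Sum = -1.96.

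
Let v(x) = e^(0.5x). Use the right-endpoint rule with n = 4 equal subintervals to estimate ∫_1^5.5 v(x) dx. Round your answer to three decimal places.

36.593

Δx = (5.5 − 1)/4 = 1.125.
Right endpoints: 2.125, 3.25, 4.375, 5.5.
v(2.125) ≈ 2.894, v(3.25) ≈ 5.078, v(4.375) ≈ 8.913, v(5.5) ≈ 15.643.
Sum = Δx · [v(2.125) + v(3.25) + v(4.375) + v(5.5)].
Sum ≈ 36.593.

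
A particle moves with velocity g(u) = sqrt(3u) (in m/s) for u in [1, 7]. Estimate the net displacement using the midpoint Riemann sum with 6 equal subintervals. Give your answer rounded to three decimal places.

20.252

Δu = (7 − 1)/6 = 1.
Midpoints: 1.5, 2.5, 3.5, 4.5, 5.5, 6.5.
g(1.5) ≈ 2.121, g(2.5) ≈ 2.739, g(3.5) ≈ 3.240, g(4.5) ≈ 3.674, g(5.5) ≈ 4.062, g(6.5) ≈ 4.416.
Sum = Δu · [g(1.5) + g(2.5) + g(3.5) + ...].
Sum ≈ 20.252.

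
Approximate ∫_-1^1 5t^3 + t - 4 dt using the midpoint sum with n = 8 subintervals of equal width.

Δt = (1 − (-1))/8 = 0.25.
Midpoints: -0.875, -0.625, -0.375, -0.125, 0.125, 0.375, 0.625, 0.875.
f(-0.875) = -4211/512, f(-0.625) = -2993/512, f(-0.375) = -2375/512, f(-0.125) = -2117/512, f(0.125) = -1979/512, f(0.375) = -1721/512, f(0.625) = -1103/512, f(0.875) = 115/512.
Sum = Δt · [f(-0.875) + f(-0.625) + f(-0.375) + ...].
Sum = -8.

-8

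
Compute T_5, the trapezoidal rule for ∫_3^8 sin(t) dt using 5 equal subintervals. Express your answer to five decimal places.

Δt = (8 − 3)/5 = 1.
f(3) ≈ 0.14112, f(4) ≈ -0.75680, f(5) ≈ -0.95892, f(6) ≈ -0.27942, f(7) ≈ 0.65699, f(8) ≈ 0.98936.
T_5 = (Δt/2)·[f(t_0) + 2f(t_1) + ... + 2f(t_{4}) + f(t_5)].
Sum ≈ -0.77292.

-0.77292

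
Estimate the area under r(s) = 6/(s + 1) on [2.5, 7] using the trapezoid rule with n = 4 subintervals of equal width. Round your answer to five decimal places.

Δs = (7 − 2.5)/4 = 1.125.
r(2.5) = 12/7, r(3.625) = 48/37, r(4.75) = 24/23, r(5.875) = 48/55, r(7) = 0.75.
T_4 = (Δs/2)·[r(s_0) + 2r(s_1) + 2r(s_2) + 2r(s_3) + r(s_4)].
Sum ≈ 5.00135.

5.00135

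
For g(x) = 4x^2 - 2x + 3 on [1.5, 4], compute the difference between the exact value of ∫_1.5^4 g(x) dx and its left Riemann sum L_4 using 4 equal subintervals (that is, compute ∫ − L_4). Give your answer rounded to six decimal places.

Exact integral: ∫_1.5^4 g(x) dx ≈ 74.58333333.
L_4 = 59.609375.
Error ≈ 74.58333333 − 59.609375 ≈ 14.973958.

14.973958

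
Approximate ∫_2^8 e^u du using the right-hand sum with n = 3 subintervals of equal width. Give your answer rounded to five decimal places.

Δu = (8 − 2)/3 = 2.
Right endpoints: 4, 6, 8.
f(4) ≈ 54.59815, f(6) ≈ 403.42879, f(8) ≈ 2980.95799.
Sum = Δu · [f(4) + f(6) + f(8)].
Sum ≈ 6877.96986.

6877.96986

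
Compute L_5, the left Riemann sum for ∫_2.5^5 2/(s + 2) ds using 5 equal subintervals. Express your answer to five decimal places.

0.92455

Δs = (5 − 2.5)/5 = 0.5.
Left endpoints: 2.5, 3, 3.5, 4, 4.5.
f(2.5) = 4/9, f(3) = 0.4, f(3.5) = 4/11, f(4) = 1/3, f(4.5) = 4/13.
Sum = Δs · [f(2.5) + f(3) + f(3.5) + f(4) + f(4.5)].
Sum ≈ 0.92455.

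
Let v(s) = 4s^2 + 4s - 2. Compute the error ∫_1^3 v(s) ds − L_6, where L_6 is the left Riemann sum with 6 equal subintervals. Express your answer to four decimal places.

6.5185

Exact integral: ∫_1^3 v(s) ds ≈ 46.666667.
L_6 ≈ 40.148148.
Error ≈ 46.666667 − 40.148148 ≈ 6.5185.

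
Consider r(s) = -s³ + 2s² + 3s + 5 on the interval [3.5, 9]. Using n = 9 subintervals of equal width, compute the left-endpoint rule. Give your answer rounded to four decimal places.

Δs = (9 − 3.5)/9 = 11/18.
Left endpoints: 3.5, 37/9, 85/18, 16/3, 107/18, 59/9, 43/6, 70/9, 151/18.
r(3.5) = -2.875, r(37/9) = -13375/729, r(85/18) = -242245/5832, r(16/3) = -1993/27, r(107/18) = -679715/5832, r(59/9) = -124739/729, r(43/6) = -51595/216, r(70/9) = -234145/729, r(151/18) = -2446183/5832.
Sum = Δs · [r(3.5) + r(37/9) + r(85/18) + ...].
Sum ≈ -857.8331.

-857.8331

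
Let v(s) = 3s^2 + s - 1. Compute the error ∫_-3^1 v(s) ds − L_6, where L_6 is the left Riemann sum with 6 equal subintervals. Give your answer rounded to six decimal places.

-7.555556

Exact integral: ∫_-3^1 v(s) ds = 20.
L_6 ≈ 27.55555556.
Error ≈ 20 − 27.55555556 ≈ -7.555556.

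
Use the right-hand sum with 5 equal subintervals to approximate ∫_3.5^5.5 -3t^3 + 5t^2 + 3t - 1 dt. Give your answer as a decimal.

-399.71

Δt = (5.5 − 3.5)/5 = 0.4.
Right endpoints: 3.9, 4.3, 4.7, 5.1, 5.5.
f(3.9) = -91.207, f(4.3) = -134.171, f(4.7) = -187.919, f(5.1) = -253.603, f(5.5) = -332.375.
Sum = Δt · [f(3.9) + f(4.3) + f(4.7) + f(5.1) + f(5.5)].
Sum = -399.71.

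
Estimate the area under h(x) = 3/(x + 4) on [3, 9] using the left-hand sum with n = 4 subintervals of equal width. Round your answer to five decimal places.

2.01357

Δx = (9 − 3)/4 = 1.5.
Left endpoints: 3, 4.5, 6, 7.5.
h(3) = 3/7, h(4.5) = 6/17, h(6) = 0.3, h(7.5) = 6/23.
Sum = Δx · [h(3) + h(4.5) + h(6) + h(7.5)].
Sum ≈ 2.01357.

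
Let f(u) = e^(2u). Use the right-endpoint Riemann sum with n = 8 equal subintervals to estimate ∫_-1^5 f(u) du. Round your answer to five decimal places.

21264.49889

Δu = (5 − (-1))/8 = 0.75.
Right endpoints: -0.25, 0.5, 1.25, 2, 2.75, 3.5, 4.25, 5.
f(-0.25) ≈ 0.60653, f(0.5) ≈ 2.71828, f(1.25) ≈ 12.18249, f(2) ≈ 54.59815, f(2.75) ≈ 244.69193, f(3.5) ≈ 1096.63316, f(4.25) ≈ 4914.76884, f(5) ≈ 22026.46579.
Sum = Δu · [f(-0.25) + f(0.5) + f(1.25) + ...].
Sum ≈ 21264.49889.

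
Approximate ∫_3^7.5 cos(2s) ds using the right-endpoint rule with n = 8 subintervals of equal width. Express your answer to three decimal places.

Δs = (7.5 − 3)/8 = 0.5625.
Right endpoints: 3.5625, 4.125, 4.6875, 5.25, 5.8125, 6.375, 6.9375, 7.5.
f(3.5625) ≈ 0.666, f(4.125) ≈ -0.386, f(4.6875) ≈ -0.999, f(5.25) ≈ -0.476, f(5.8125) ≈ 0.589, f(6.375) ≈ 0.983, f(6.9375) ≈ 0.259, f(7.5) ≈ -0.760.
Sum = Δs · [f(3.5625) + f(4.125) + f(4.6875) + ...].
Sum ≈ -0.069.

-0.069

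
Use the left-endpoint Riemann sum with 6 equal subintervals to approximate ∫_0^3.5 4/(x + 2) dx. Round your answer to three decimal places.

Δx = (3.5 − 0)/6 = 7/12.
Left endpoints: 0, 7/12, 7/6, 1.75, 7/3, 35/12.
f(0) = 2, f(7/12) = 48/31, f(7/6) = 24/19, f(1.75) = 16/15, f(7/3) = 12/13, f(35/12) = 48/59.
Sum = Δx · [f(0) + f(7/12) + f(7/6) + ...].
Sum ≈ 4.442.

4.442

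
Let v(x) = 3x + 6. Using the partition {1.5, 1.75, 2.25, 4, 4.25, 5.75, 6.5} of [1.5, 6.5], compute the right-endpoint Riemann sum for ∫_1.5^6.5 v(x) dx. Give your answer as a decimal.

99.375

Subinterval widths: 0.25, 0.5, 1.75, 0.25, 1.5, 0.75.
Right endpoints: 1.75, 2.25, 4, 4.25, 5.75, 6.5.
v(1.75) = 11.25, v(2.25) = 12.75, v(4) = 18, v(4.25) = 18.75, v(5.75) = 23.25, v(6.5) = 25.5.
Sum = Σ Δx_i · v(x_i).
Sum = 99.375.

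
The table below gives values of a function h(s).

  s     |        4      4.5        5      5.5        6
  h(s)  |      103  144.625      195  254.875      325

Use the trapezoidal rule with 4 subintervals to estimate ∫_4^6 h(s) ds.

Δs = 0.5.
T_4 = (0.5/2)·[103 + 2·144.625 + 2·195 + 2·254.875 + 325] = 404.25.

404.25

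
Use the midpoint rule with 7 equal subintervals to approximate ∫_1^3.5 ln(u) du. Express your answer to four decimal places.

1.8884

Δu = (3.5 − 1)/7 = 5/14.
Midpoints: 33/28, 43/28, 53/28, 2.25, 73/28, 83/28, 93/28.
f(33/28) ≈ 0.1643, f(43/28) ≈ 0.4290, f(53/28) ≈ 0.6381, f(2.25) ≈ 0.8109, f(73/28) ≈ 0.9583, f(83/28) ≈ 1.0866, f(93/28) ≈ 1.2004.
Sum = Δu · [f(33/28) + f(43/28) + f(53/28) + ...].
Sum ≈ 1.8884.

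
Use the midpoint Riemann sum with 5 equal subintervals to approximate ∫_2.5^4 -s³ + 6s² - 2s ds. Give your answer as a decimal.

32.8078125

Δs = (4 − 2.5)/5 = 0.3.
Midpoints: 2.65, 2.95, 3.25, 3.55, 3.85.
f(2.65) = 18.225375, f(2.95) = 20.642625, f(3.25) = 22.546875, f(3.55) = 23.776125, f(3.85) = 24.168375.
Sum = Δs · [f(2.65) + f(2.95) + f(3.25) + f(3.55) + f(3.85)].
Sum = 32.8078125.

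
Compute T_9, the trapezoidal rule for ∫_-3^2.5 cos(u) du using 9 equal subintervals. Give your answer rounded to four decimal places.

Δu = (2.5 − (-3))/9 = 11/18.
f(-3) ≈ -0.9900, f(-43/18) ≈ -0.7298, f(-16/9) ≈ -0.2055, f(-7/6) ≈ 0.3932, f(-5/9) ≈ 0.8496, f(1/18) ≈ 0.9985, f(2/3) ≈ 0.7859, f(23/18) ≈ 0.2888, f(17/9) ≈ -0.3128, f(2.5) ≈ -0.8011.
T_9 = (Δu/2)·[f(u_0) + 2f(u_1) + ... + 2f(u_{8}) + f(u_9)].
Sum ≈ 0.7164.

0.7164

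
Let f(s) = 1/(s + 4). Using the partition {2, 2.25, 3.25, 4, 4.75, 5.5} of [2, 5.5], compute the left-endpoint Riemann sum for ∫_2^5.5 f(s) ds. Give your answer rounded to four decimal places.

Subinterval widths: 0.25, 1, 0.75, 0.75, 0.75.
Left endpoints: 2, 2.25, 3.25, 4, 4.75.
f(2) = 1/6, f(2.25) = 0.16, f(3.25) = 4/29, f(4) = 0.125, f(4.75) = 4/35.
Sum = Σ Δs_i · f(s_i).
Sum ≈ 0.4846.

0.4846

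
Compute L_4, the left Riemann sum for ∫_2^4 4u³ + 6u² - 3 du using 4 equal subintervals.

275.5

Δu = (4 − 2)/4 = 0.5.
Left endpoints: 2, 2.5, 3, 3.5.
f(2) = 53, f(2.5) = 97, f(3) = 159, f(3.5) = 242.
Sum = Δu · [f(2) + f(2.5) + f(3) + f(3.5)].
Sum = 275.5.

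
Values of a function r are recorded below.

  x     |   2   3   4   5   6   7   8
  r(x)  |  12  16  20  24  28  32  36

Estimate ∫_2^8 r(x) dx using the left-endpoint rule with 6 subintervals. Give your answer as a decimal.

132

Δx = 1.
Sum = 1·[12 + 16 + 20 + 24 + 28 + 32] = 132.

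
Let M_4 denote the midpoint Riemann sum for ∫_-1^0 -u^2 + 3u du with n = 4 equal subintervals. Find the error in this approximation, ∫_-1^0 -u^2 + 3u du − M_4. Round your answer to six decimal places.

Exact integral: ∫_-1^0 f(u) du ≈ -1.83333333.
M_4 = -1.828125.
Error ≈ -1.83333333 − (-1.828125) ≈ -0.005208.

-0.005208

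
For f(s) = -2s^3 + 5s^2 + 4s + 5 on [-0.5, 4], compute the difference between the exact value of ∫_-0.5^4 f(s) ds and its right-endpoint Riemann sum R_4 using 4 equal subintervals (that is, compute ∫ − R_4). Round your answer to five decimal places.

Exact integral: ∫_-0.5^4 f(s) ds = 32.90625.
R_4 ≈ 9.9667969.
Error ≈ 32.90625 − 9.9667969 ≈ 22.93945.

22.93945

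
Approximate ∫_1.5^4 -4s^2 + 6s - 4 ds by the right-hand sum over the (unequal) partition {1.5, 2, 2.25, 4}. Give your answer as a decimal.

Subinterval widths: 0.5, 0.25, 1.75.
Right endpoints: 2, 2.25, 4.
f(2) = -8, f(2.25) = -10.75, f(4) = -44.
Sum = Σ Δs_i · f(s_i).
Sum = -83.6875.

-83.6875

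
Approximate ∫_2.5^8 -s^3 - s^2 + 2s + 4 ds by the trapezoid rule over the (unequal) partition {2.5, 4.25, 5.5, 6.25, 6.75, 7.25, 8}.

Subinterval widths: 1.75, 1.25, 0.75, 0.5, 0.5, 0.75.
f(2.5) = -12.875, f(4.25) = -82.328125, f(5.5) = -181.625, f(6.25) = -266.703125, f(6.75) = -335.609375, f(7.25) = -415.140625, f(8) = -556.
On each subinterval the trapezoid contributes (Δs_i/2)·[f(s_{i-1}) + f(s_i)].
Sum = -1118.83984375.

-1118.83984375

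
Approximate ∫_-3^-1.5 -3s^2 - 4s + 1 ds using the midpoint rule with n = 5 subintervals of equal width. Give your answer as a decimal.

Δs = (-1.5 − (-3))/5 = 0.3.
Midpoints: -2.85, -2.55, -2.25, -1.95, -1.65.
f(-2.85) = -11.9675, f(-2.55) = -8.3075, f(-2.25) = -5.1875, f(-1.95) = -2.6075, f(-1.65) = -0.5675.
Sum = Δs · [f(-2.85) + f(-2.55) + f(-2.25) + f(-1.95) + f(-1.65)].
Sum = -8.59125.

-8.59125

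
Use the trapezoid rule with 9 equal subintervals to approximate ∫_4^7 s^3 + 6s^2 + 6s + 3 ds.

Δs = (7 − 4)/9 = 1/3.
f(4) = 187, f(13/3) = 6022/27, f(14/3) = 7109/27, f(5) = 308, f(16/3) = 9649/27, f(17/3) = 11114/27, f(6) = 471, f(19/3) = 14464/27, f(20/3) = 16361/27, f(7) = 682.
T_9 = (Δs/2)·[f(s_0) + 2f(s_1) + ... + 2f(s_{8}) + f(s_9)].
Sum = 1203.5.

1203.5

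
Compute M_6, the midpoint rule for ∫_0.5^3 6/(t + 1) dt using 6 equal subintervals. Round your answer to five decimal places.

Δt = (3 − 0.5)/6 = 5/12.
Midpoints: 17/24, 1.125, 37/24, 47/24, 2.375, 67/24.
f(17/24) = 144/41, f(1.125) = 48/17, f(37/24) = 144/61, f(47/24) = 144/71, f(2.375) = 16/9, f(67/24) = 144/91.
Sum = Δt · [f(17/24) + f(1.125) + f(37/24) + ...].
Sum ≈ 5.86864.

5.86864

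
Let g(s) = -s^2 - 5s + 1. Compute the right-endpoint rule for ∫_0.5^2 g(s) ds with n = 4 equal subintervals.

-12.64453125

Δs = (2 − 0.5)/4 = 0.375.
Right endpoints: 0.875, 1.25, 1.625, 2.
g(0.875) = -4.140625, g(1.25) = -6.8125, g(1.625) = -9.765625, g(2) = -13.
Sum = Δs · [g(0.875) + g(1.25) + g(1.625) + g(2)].
Sum = -12.64453125.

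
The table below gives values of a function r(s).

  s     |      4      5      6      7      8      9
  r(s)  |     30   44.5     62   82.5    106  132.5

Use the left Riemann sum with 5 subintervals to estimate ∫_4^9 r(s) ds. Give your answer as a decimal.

Δs = 1.
Sum = 1·[30 + 44.5 + 62 + 82.5 + 106] = 325.

325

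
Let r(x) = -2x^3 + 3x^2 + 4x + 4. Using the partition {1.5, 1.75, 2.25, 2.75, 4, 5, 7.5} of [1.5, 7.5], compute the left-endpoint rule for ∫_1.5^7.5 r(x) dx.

Subinterval widths: 0.25, 0.5, 0.5, 1.25, 1, 2.5.
Left endpoints: 1.5, 1.75, 2.25, 2.75, 4, 5.
r(1.5) = 10, r(1.75) = 9.46875, r(2.25) = 5.40625, r(2.75) = -3.90625, r(4) = -60, r(5) = -151.
Sum = Σ Δx_i · r(x_i).
Sum = -432.4453125.

-432.4453125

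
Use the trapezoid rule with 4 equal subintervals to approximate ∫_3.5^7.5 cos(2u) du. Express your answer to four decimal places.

-0.0022

Δu = (7.5 − 3.5)/4 = 1.
f(3.5) ≈ 0.7539, f(4.5) ≈ -0.9111, f(5.5) ≈ 0.0044, f(6.5) ≈ 0.9074, f(7.5) ≈ -0.7597.
T_4 = (Δu/2)·[f(u_0) + 2f(u_1) + 2f(u_2) + 2f(u_3) + f(u_4)].
Sum ≈ -0.0022.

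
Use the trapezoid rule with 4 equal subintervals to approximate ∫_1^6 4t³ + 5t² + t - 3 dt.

1717.03125

Δt = (6 − 1)/4 = 1.25.
f(1) = 7, f(2.25) = 70.125, f(3.5) = 233.25, f(4.75) = 543.25, f(6) = 1047.
T_4 = (Δt/2)·[f(t_0) + 2f(t_1) + 2f(t_2) + 2f(t_3) + f(t_4)].
Sum = 1717.03125.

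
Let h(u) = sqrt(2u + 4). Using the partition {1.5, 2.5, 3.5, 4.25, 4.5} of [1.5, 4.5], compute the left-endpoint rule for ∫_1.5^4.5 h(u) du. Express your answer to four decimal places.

9.0171

Subinterval widths: 1, 1, 0.75, 0.25.
Left endpoints: 1.5, 2.5, 3.5, 4.25.
h(1.5) ≈ 2.6458, h(2.5) ≈ 3.0000, h(3.5) ≈ 3.3166, h(4.25) ≈ 3.5355.
Sum = Σ Δu_i · h(u_i).
Sum ≈ 9.0171.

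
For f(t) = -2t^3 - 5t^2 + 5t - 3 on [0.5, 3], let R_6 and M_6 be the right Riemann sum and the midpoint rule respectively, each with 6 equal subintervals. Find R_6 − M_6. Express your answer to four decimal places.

-19.3902

R_6 ≈ -89.714988.
M_6 ≈ -70.324797.
R_6 − M_6 ≈ -19.3902.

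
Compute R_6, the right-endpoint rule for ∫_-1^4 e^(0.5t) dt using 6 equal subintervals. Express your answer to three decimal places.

16.587

Δt = (4 − (-1))/6 = 5/6.
Right endpoints: -1/6, 2/3, 1.5, 7/3, 19/6, 4.
f(-1/6) ≈ 0.920, f(2/3) ≈ 1.396, f(1.5) ≈ 2.117, f(7/3) ≈ 3.211, f(19/6) ≈ 4.871, f(4) ≈ 7.389.
Sum = Δt · [f(-1/6) + f(2/3) + f(1.5) + ...].
Sum ≈ 16.587.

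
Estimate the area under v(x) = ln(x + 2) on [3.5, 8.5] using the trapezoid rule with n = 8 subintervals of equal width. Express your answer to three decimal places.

10.311

Δx = (8.5 − 3.5)/8 = 0.625.
v(3.5) ≈ 1.705, v(4.125) ≈ 1.812, v(4.75) ≈ 1.910, v(5.375) ≈ 1.998, v(6) ≈ 2.079, v(6.625) ≈ 2.155, v(7.25) ≈ 2.225, v(7.875) ≈ 2.290, v(8.5) ≈ 2.351.
T_8 = (Δx/2)·[v(x_0) + 2v(x_1) + ... + 2v(x_{7}) + v(x_8)].
Sum ≈ 10.311.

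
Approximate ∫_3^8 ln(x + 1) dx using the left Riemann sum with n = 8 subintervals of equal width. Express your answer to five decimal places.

Δx = (8 − 3)/8 = 0.625.
Left endpoints: 3, 3.625, 4.25, 4.875, 5.5, 6.125, 6.75, 7.375.
f(3) ≈ 1.38629, f(3.625) ≈ 1.53148, f(4.25) ≈ 1.65823, f(4.875) ≈ 1.77071, f(5.5) ≈ 1.87180, f(6.125) ≈ 1.96361, f(6.75) ≈ 2.04769, f(7.375) ≈ 2.12525.
Sum = Δx · [f(3) + f(3.625) + f(4.25) + ...].
Sum ≈ 8.97191.

8.97191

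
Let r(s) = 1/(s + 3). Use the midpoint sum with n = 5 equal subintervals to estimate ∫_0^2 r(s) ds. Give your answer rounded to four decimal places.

0.5104

Δs = (2 − 0)/5 = 0.4.
Midpoints: 0.2, 0.6, 1, 1.4, 1.8.
r(0.2) = 0.3125, r(0.6) = 5/18, r(1) = 0.25, r(1.4) = 5/22, r(1.8) = 5/24.
Sum = Δs · [r(0.2) + r(0.6) + r(1) + r(1.4) + r(1.8)].
Sum ≈ 0.5104.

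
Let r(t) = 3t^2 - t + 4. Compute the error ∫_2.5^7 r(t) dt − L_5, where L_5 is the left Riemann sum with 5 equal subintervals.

Exact integral: ∫_2.5^7 r(t) dt = 324.
L_5 = 270.135.
Error = 324 − 270.135 = 53.865.

53.865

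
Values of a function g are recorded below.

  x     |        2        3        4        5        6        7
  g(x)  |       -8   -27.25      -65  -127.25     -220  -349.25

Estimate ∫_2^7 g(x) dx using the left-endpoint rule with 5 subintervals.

Δx = 1.
Sum = 1·[(-8) + (-27.25) + (-65) + (-127.25) + (-220)] = -447.5.

-447.5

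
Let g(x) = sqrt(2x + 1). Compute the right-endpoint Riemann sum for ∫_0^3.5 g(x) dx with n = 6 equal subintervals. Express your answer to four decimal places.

Δx = (3.5 − 0)/6 = 7/12.
Right endpoints: 7/12, 7/6, 1.75, 7/3, 35/12, 3.5.
g(7/12) ≈ 1.4720, g(7/6) ≈ 1.8257, g(1.75) ≈ 2.1213, g(7/3) ≈ 2.3805, g(35/12) ≈ 2.6141, g(3.5) ≈ 2.8284.
Sum = Δx · [g(7/12) + g(7/6) + g(1.75) + ...].
Sum ≈ 7.7245.

7.7245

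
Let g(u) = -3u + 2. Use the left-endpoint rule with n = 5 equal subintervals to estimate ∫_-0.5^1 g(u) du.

2.55

Δu = (1 − (-0.5))/5 = 0.3.
Left endpoints: -0.5, -0.2, 0.1, 0.4, 0.7.
g(-0.5) = 3.5, g(-0.2) = 2.6, g(0.1) = 1.7, g(0.4) = 0.8, g(0.7) = -0.1.
Sum = Δu · [g(-0.5) + g(-0.2) + g(0.1) + g(0.4) + g(0.7)].
Sum = 2.55.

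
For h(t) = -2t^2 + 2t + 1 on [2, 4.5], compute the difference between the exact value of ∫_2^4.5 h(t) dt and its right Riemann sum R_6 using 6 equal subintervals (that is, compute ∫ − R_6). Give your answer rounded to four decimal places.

5.8738

Exact integral: ∫_2^4.5 h(t) dt ≈ -36.666667.
R_6 ≈ -42.540509.
Error ≈ -36.666667 − (-42.540509) ≈ 5.8738.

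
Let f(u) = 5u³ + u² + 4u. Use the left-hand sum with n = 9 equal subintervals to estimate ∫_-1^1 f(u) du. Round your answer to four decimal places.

Δu = (1 − (-1))/9 = 2/9.
Left endpoints: -1, -7/9, -5/9, -1/3, -1/9, 1/9, 1/3, 5/9, 7/9.
f(-1) = -8, f(-7/9) = -3542/729, f(-5/9) = -2020/729, f(-1/3) = -38/27, f(-1/9) = -320/729, f(1/9) = 338/729, f(1/3) = 44/27, f(5/9) = 2470/729, f(7/9) = 4424/729.
Sum = Δu · [f(-1) + f(-7/9) + f(-5/9) + ...].
Sum ≈ -1.3169.

-1.3169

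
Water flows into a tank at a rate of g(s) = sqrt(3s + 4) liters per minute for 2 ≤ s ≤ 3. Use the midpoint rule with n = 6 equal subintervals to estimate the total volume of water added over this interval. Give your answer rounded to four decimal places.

3.3888

Δs = (3 − 2)/6 = 1/6.
Midpoints: 25/12, 2.25, 29/12, 31/12, 2.75, 35/12.
g(25/12) ≈ 3.2016, g(2.25) ≈ 3.2787, g(29/12) ≈ 3.3541, g(31/12) ≈ 3.4278, g(2.75) ≈ 3.5000, g(35/12) ≈ 3.5707.
Sum = Δs · [g(25/12) + g(2.25) + g(29/12) + ...].
Sum ≈ 3.3888.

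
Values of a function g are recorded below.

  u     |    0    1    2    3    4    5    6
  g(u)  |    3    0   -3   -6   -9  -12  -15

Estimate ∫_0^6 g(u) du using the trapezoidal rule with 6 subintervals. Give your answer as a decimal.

Δu = 1.
T_6 = (1/2)·[3 + 2·0 + 2·(-3) + 2·(-6) + 2·(-9) + 2·(-12) + (-15)] = -36.

-36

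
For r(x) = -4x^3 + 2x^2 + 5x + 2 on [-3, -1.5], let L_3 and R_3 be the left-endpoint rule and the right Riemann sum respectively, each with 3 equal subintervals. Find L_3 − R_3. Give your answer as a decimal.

50.25

L_3 = 104.75.
R_3 = 54.5.
L_3 − R_3 = 50.25.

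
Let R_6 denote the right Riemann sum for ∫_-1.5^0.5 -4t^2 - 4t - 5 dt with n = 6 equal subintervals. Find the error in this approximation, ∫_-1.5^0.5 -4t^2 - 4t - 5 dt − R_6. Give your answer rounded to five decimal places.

0.14815

Exact integral: ∫_-1.5^0.5 f(t) dt ≈ -10.6666667.
R_6 ≈ -10.8148148.
Error ≈ -10.6666667 − (-10.8148148) ≈ 0.14815.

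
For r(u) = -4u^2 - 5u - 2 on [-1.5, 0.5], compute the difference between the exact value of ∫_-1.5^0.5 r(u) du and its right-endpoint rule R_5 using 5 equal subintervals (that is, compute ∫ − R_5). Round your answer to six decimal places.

Exact integral: ∫_-1.5^0.5 r(u) du ≈ -3.66666667.
R_5 = -4.28.
Error ≈ -3.66666667 − (-4.28) ≈ 0.613333.

0.613333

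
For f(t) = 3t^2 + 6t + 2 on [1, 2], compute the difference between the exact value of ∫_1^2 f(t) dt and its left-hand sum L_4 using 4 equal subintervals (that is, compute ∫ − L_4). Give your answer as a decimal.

1.84375

Exact integral: ∫_1^2 f(t) dt = 18.
L_4 = 16.15625.
Error = 18 − 16.15625 = 1.84375.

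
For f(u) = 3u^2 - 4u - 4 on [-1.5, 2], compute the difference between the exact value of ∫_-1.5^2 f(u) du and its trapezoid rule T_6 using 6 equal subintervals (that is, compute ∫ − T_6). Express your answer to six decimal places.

Exact integral: ∫_-1.5^2 f(u) du = -6.125.
T_6 ≈ -5.52951389.
Error ≈ -6.125 − (-5.52951389) ≈ -0.595486.

-0.595486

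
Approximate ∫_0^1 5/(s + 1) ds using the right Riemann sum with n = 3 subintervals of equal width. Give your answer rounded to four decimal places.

3.0833

Δs = (1 − 0)/3 = 1/3.
Right endpoints: 1/3, 2/3, 1.
f(1/3) = 3.75, f(2/3) = 3, f(1) = 2.5.
Sum = Δs · [f(1/3) + f(2/3) + f(1)].
Sum ≈ 3.0833.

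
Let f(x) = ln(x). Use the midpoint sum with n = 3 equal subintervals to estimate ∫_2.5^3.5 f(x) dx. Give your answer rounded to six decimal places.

1.094471

Δx = (3.5 − 2.5)/3 = 1/3.
Midpoints: 8/3, 3, 10/3.
f(8/3) ≈ 0.980829, f(3) ≈ 1.098612, f(10/3) ≈ 1.203973.
Sum = Δx · [f(8/3) + f(3) + f(10/3)].
Sum ≈ 1.094471.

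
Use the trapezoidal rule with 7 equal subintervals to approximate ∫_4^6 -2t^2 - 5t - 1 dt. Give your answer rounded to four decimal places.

-153.3878

Δt = (6 − 4)/7 = 2/7.
f(4) = -53, f(30/7) = -2899/49, f(32/7) = -3217/49, f(34/7) = -3551/49, f(36/7) = -3901/49, f(38/7) = -4267/49, f(40/7) = -4649/49, f(6) = -103.
T_7 = (Δt/2)·[f(t_0) + 2f(t_1) + ... + 2f(t_{6}) + f(t_7)].
Sum ≈ -153.3878.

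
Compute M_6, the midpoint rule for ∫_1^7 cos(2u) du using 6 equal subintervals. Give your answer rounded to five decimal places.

Δu = (7 − 1)/6 = 1.
Midpoints: 1.5, 2.5, 3.5, 4.5, 5.5, 6.5.
f(1.5) ≈ -0.98999, f(2.5) ≈ 0.28366, f(3.5) ≈ 0.75390, f(4.5) ≈ -0.91113, f(5.5) ≈ 0.00443, f(6.5) ≈ 0.90745.
Sum = Δu · [f(1.5) + f(2.5) + f(3.5) + ...].
Sum ≈ 0.04831.

0.04831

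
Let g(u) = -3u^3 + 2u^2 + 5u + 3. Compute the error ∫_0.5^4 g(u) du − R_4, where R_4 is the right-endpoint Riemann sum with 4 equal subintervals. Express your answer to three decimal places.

70.549

Exact integral: ∫_0.5^4 g(u) du ≈ -99.49479.
R_4 ≈ -170.04395.
Error ≈ -99.49479 − (-170.04395) ≈ 70.549.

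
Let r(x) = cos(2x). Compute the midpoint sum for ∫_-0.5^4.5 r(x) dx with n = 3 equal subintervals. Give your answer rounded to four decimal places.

Δx = (4.5 − (-0.5))/3 = 5/3.
Midpoints: 1/3, 2, 11/3.
r(1/3) ≈ 0.7859, r(2) ≈ -0.6536, r(11/3) ≈ 0.4974.
Sum = Δx · [r(1/3) + r(2) + r(11/3)].
Sum ≈ 1.0495.

1.0495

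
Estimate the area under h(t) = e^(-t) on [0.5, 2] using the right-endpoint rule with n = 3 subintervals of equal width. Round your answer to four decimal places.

0.3632

Δt = (2 − 0.5)/3 = 0.5.
Right endpoints: 1, 1.5, 2.
h(1) ≈ 0.3679, h(1.5) ≈ 0.2231, h(2) ≈ 0.1353.
Sum = Δt · [h(1) + h(1.5) + h(2)].
Sum ≈ 0.3632.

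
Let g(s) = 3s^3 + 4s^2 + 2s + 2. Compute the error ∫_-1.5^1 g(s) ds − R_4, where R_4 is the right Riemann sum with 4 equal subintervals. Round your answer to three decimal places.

Exact integral: ∫_-1.5^1 g(s) ds ≈ 6.53646.
R_4 ≈ 10.92285.
Error ≈ 6.53646 − 10.92285 ≈ -4.386.

-4.386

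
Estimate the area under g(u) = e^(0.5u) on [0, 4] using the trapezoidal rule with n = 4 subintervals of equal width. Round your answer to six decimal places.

Δu = (4 − 0)/4 = 1.
g(0) ≈ 1.000000, g(1) ≈ 1.648721, g(2) ≈ 2.718282, g(3) ≈ 4.481689, g(4) ≈ 7.389056.
T_4 = (Δu/2)·[g(u_0) + 2g(u_1) + 2g(u_2) + 2g(u_3) + g(u_4)].
Sum ≈ 13.043220.

13.043220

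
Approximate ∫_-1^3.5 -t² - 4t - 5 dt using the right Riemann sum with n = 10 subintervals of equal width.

Δt = (3.5 − (-1))/10 = 0.45.
Right endpoints: -0.55, -0.1, 0.35, 0.8, 1.25, 1.7, 2.15, 2.6, 3.05, 3.5.
f(-0.55) = -3.1025, f(-0.1) = -4.61, f(0.35) = -6.5225, f(0.8) = -8.84, f(1.25) = -11.5625, f(1.7) = -14.69, f(2.15) = -18.2225, f(2.6) = -22.16, f(3.05) = -26.5025, f(3.5) = -31.25.
Sum = Δt · [f(-0.55) + f(-0.1) + f(0.35) + ...].
Sum = -66.358125.

-66.358125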